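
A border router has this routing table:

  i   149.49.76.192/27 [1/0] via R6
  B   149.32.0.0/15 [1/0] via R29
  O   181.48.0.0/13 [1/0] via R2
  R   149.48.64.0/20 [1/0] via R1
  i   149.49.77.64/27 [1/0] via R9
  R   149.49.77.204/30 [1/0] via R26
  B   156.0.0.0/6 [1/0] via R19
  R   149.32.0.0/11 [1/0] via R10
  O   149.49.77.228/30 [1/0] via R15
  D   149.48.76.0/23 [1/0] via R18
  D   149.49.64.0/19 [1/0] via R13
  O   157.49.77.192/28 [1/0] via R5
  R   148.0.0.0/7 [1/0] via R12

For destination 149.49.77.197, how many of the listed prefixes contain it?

3

Prefixes containing 149.49.77.197:
  148.0.0.0/7 (148.0.0.0 - 149.255.255.255)
  149.32.0.0/11 (149.32.0.0 - 149.63.255.255)
  149.49.64.0/19 (149.49.64.0 - 149.49.95.255)
Total matching entries: 3.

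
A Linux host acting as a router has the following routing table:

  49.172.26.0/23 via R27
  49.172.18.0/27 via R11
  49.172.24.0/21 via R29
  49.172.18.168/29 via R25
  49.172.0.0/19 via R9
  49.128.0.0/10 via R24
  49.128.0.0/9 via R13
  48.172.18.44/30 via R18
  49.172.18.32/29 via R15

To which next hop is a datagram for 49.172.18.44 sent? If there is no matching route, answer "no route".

Routes whose prefix contains 49.172.18.44:
  49.128.0.0/9 (49.128.0.0 - 49.255.255.255) -> R13
  49.128.0.0/10 (49.128.0.0 - 49.191.255.255) -> R24
  49.172.0.0/19 (49.172.0.0 - 49.172.31.255) -> R9
More-specific entries that do NOT match:
  48.172.18.44/30 (48.172.18.44 - 48.172.18.47) does not contain 49.172.18.44
  49.172.18.168/29 (49.172.18.168 - 49.172.18.175) does not contain 49.172.18.44
  49.172.18.32/29 (49.172.18.32 - 49.172.18.39) does not contain 49.172.18.44
  49.172.18.0/27 (49.172.18.0 - 49.172.18.31) does not contain 49.172.18.44
  49.172.26.0/23 (49.172.26.0 - 49.172.27.255) does not contain 49.172.18.44
  49.172.24.0/21 (49.172.24.0 - 49.172.31.255) does not contain 49.172.18.44
Longest matching prefix is /19 -> next hop R9.

R9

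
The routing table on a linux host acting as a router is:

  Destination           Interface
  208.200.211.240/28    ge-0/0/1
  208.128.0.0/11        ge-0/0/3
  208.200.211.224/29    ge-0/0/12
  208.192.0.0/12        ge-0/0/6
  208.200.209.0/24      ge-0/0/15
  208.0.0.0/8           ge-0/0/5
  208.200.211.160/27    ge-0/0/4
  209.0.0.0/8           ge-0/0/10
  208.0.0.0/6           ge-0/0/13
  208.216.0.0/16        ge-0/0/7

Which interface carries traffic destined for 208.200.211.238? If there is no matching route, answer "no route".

Routes whose prefix contains 208.200.211.238:
  208.0.0.0/6 (208.0.0.0 - 211.255.255.255) -> ge-0/0/13
  208.0.0.0/8 (208.0.0.0 - 208.255.255.255) -> ge-0/0/5
  208.192.0.0/12 (208.192.0.0 - 208.207.255.255) -> ge-0/0/6
More-specific entries that do NOT match:
  208.200.211.224/29 (208.200.211.224 - 208.200.211.231) does not contain 208.200.211.238
  208.200.211.240/28 (208.200.211.240 - 208.200.211.255) does not contain 208.200.211.238
  208.200.211.160/27 (208.200.211.160 - 208.200.211.191) does not contain 208.200.211.238
  208.200.209.0/24 (208.200.209.0 - 208.200.209.255) does not contain 208.200.211.238
  208.216.0.0/16 (208.216.0.0 - 208.216.255.255) does not contain 208.200.211.238
Longest matching prefix is /12 -> interface ge-0/0/6.

ge-0/0/6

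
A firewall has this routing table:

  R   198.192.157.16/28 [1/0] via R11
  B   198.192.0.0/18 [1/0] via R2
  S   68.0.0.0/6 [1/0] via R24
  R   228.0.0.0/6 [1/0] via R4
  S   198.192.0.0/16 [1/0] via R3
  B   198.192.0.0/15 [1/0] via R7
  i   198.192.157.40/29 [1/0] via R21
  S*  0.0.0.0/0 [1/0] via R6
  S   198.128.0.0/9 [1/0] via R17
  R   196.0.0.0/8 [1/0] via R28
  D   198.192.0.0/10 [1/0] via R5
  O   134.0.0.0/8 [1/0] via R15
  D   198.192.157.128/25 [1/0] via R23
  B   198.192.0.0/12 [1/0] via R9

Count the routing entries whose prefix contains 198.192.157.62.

6

Prefixes containing 198.192.157.62:
  0.0.0.0/0 (default, matches everything)
  198.128.0.0/9 (198.128.0.0 - 198.255.255.255)
  198.192.0.0/10 (198.192.0.0 - 198.255.255.255)
  198.192.0.0/12 (198.192.0.0 - 198.207.255.255)
  198.192.0.0/15 (198.192.0.0 - 198.193.255.255)
  198.192.0.0/16 (198.192.0.0 - 198.192.255.255)
Total matching entries: 6.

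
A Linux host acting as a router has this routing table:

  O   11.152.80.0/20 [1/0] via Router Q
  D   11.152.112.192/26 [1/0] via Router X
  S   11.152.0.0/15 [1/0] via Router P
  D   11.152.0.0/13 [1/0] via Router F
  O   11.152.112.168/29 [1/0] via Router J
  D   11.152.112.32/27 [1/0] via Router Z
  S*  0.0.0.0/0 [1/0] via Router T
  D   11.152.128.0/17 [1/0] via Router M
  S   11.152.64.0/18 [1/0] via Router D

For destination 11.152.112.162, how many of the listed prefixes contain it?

Prefixes containing 11.152.112.162:
  0.0.0.0/0 (default, matches everything)
  11.152.0.0/13 (11.152.0.0 - 11.159.255.255)
  11.152.0.0/15 (11.152.0.0 - 11.153.255.255)
  11.152.64.0/18 (11.152.64.0 - 11.152.127.255)
Total matching entries: 4.

4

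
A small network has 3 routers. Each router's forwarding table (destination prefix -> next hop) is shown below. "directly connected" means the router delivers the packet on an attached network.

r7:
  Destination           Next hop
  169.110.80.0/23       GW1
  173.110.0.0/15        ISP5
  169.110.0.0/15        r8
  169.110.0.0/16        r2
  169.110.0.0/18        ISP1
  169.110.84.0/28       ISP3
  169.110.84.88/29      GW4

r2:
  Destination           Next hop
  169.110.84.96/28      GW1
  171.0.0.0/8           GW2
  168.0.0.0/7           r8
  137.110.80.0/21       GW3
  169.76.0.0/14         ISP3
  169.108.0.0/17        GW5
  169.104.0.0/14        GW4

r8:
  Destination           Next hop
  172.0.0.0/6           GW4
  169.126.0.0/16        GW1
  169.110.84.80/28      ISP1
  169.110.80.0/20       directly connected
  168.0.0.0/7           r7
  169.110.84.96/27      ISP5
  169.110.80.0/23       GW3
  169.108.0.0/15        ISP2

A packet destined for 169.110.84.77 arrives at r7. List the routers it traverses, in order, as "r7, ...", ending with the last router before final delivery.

At r7: longest match for 169.110.84.77 is 169.110.0.0/16 -> r2
At r2: longest match for 169.110.84.77 is 168.0.0.0/7 -> r8
At r8: longest match for 169.110.84.77 is 169.110.80.0/20 -> directly connected

r7, r2, r8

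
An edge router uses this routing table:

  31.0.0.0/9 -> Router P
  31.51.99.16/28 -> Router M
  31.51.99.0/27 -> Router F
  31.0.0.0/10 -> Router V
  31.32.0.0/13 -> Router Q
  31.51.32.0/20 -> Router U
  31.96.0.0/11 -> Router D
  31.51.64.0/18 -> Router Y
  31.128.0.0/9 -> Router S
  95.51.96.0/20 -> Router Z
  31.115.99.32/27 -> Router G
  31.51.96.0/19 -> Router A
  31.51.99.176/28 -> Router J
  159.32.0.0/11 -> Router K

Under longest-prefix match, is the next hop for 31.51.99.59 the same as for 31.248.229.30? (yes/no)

no

31.51.99.59: longest match 31.51.96.0/19 -> Router A
31.248.229.30: longest match 31.128.0.0/9 -> Router S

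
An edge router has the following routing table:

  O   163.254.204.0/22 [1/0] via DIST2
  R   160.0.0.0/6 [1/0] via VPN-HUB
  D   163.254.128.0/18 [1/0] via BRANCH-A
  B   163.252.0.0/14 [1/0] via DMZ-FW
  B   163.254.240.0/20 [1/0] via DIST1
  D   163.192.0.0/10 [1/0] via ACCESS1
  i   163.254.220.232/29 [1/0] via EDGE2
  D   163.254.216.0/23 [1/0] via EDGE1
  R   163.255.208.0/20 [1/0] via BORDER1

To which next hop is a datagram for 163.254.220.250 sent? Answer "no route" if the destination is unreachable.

DMZ-FW

Routes whose prefix contains 163.254.220.250:
  160.0.0.0/6 (160.0.0.0 - 163.255.255.255) -> VPN-HUB
  163.192.0.0/10 (163.192.0.0 - 163.255.255.255) -> ACCESS1
  163.252.0.0/14 (163.252.0.0 - 163.255.255.255) -> DMZ-FW
More-specific entries that do NOT match:
  163.254.220.232/29 (163.254.220.232 - 163.254.220.239) does not contain 163.254.220.250
  163.254.216.0/23 (163.254.216.0 - 163.254.217.255) does not contain 163.254.220.250
  163.254.204.0/22 (163.254.204.0 - 163.254.207.255) does not contain 163.254.220.250
  163.254.240.0/20 (163.254.240.0 - 163.254.255.255) does not contain 163.254.220.250
  163.255.208.0/20 (163.255.208.0 - 163.255.223.255) does not contain 163.254.220.250
  163.254.128.0/18 (163.254.128.0 - 163.254.191.255) does not contain 163.254.220.250
Longest matching prefix is /14 -> next hop DMZ-FW.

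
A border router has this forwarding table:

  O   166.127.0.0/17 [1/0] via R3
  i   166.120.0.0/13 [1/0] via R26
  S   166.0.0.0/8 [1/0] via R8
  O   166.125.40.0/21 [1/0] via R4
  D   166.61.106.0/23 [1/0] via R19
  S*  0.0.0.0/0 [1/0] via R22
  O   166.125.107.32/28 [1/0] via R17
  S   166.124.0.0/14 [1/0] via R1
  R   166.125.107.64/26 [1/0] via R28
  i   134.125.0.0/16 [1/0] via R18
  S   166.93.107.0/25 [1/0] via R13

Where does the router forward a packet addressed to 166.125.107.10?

R1

Routes whose prefix contains 166.125.107.10:
  0.0.0.0/0 (default, matches everything) -> R22
  166.0.0.0/8 (166.0.0.0 - 166.255.255.255) -> R8
  166.120.0.0/13 (166.120.0.0 - 166.127.255.255) -> R26
  166.124.0.0/14 (166.124.0.0 - 166.127.255.255) -> R1
More-specific entries that do NOT match:
  166.125.107.32/28 (166.125.107.32 - 166.125.107.47) does not contain 166.125.107.10
  166.125.107.64/26 (166.125.107.64 - 166.125.107.127) does not contain 166.125.107.10
  166.93.107.0/25 (166.93.107.0 - 166.93.107.127) does not contain 166.125.107.10
  166.61.106.0/23 (166.61.106.0 - 166.61.107.255) does not contain 166.125.107.10
  166.125.40.0/21 (166.125.40.0 - 166.125.47.255) does not contain 166.125.107.10
  166.127.0.0/17 (166.127.0.0 - 166.127.127.255) does not contain 166.125.107.10
  134.125.0.0/16 (134.125.0.0 - 134.125.255.255) does not contain 166.125.107.10
Longest matching prefix is /14 -> next hop R1.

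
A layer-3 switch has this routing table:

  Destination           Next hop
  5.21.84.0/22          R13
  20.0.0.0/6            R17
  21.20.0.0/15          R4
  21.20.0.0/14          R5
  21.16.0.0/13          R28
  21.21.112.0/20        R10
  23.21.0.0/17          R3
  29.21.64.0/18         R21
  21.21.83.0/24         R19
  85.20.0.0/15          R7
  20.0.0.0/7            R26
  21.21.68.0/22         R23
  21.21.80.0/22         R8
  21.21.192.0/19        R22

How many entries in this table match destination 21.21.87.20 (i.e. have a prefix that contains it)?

5

Prefixes containing 21.21.87.20:
  20.0.0.0/6 (20.0.0.0 - 23.255.255.255)
  20.0.0.0/7 (20.0.0.0 - 21.255.255.255)
  21.16.0.0/13 (21.16.0.0 - 21.23.255.255)
  21.20.0.0/14 (21.20.0.0 - 21.23.255.255)
  21.20.0.0/15 (21.20.0.0 - 21.21.255.255)
Total matching entries: 5.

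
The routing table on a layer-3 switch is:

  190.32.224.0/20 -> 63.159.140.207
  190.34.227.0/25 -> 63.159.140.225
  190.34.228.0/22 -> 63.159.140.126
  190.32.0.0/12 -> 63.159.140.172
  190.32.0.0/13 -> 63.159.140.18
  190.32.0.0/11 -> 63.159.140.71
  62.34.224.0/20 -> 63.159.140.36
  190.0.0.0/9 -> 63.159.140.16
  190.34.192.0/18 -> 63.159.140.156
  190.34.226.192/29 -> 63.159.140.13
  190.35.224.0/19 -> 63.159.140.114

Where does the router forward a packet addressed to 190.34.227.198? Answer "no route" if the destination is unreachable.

Routes whose prefix contains 190.34.227.198:
  190.0.0.0/9 (190.0.0.0 - 190.127.255.255) -> 63.159.140.16
  190.32.0.0/11 (190.32.0.0 - 190.63.255.255) -> 63.159.140.71
  190.32.0.0/12 (190.32.0.0 - 190.47.255.255) -> 63.159.140.172
  190.32.0.0/13 (190.32.0.0 - 190.39.255.255) -> 63.159.140.18
  190.34.192.0/18 (190.34.192.0 - 190.34.255.255) -> 63.159.140.156
More-specific entries that do NOT match:
  190.34.226.192/29 (190.34.226.192 - 190.34.226.199) does not contain 190.34.227.198
  190.34.227.0/25 (190.34.227.0 - 190.34.227.127) does not contain 190.34.227.198
  190.34.228.0/22 (190.34.228.0 - 190.34.231.255) does not contain 190.34.227.198
  190.32.224.0/20 (190.32.224.0 - 190.32.239.255) does not contain 190.34.227.198
  62.34.224.0/20 (62.34.224.0 - 62.34.239.255) does not contain 190.34.227.198
  190.35.224.0/19 (190.35.224.0 - 190.35.255.255) does not contain 190.34.227.198
Longest matching prefix is /18 -> next hop 63.159.140.156.

63.159.140.156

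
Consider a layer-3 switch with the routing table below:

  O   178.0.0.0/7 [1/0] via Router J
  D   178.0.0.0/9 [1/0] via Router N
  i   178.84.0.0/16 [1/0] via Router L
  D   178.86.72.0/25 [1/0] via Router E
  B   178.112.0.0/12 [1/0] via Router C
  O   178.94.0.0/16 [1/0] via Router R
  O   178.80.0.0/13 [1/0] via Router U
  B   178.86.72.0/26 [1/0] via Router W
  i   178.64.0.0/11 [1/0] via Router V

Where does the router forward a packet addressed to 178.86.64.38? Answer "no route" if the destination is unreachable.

Router U

Routes whose prefix contains 178.86.64.38:
  178.0.0.0/7 (178.0.0.0 - 179.255.255.255) -> Router J
  178.0.0.0/9 (178.0.0.0 - 178.127.255.255) -> Router N
  178.64.0.0/11 (178.64.0.0 - 178.95.255.255) -> Router V
  178.80.0.0/13 (178.80.0.0 - 178.87.255.255) -> Router U
More-specific entries that do NOT match:
  178.86.72.0/26 (178.86.72.0 - 178.86.72.63) does not contain 178.86.64.38
  178.86.72.0/25 (178.86.72.0 - 178.86.72.127) does not contain 178.86.64.38
  178.84.0.0/16 (178.84.0.0 - 178.84.255.255) does not contain 178.86.64.38
  178.94.0.0/16 (178.94.0.0 - 178.94.255.255) does not contain 178.86.64.38
Longest matching prefix is /13 -> next hop Router U.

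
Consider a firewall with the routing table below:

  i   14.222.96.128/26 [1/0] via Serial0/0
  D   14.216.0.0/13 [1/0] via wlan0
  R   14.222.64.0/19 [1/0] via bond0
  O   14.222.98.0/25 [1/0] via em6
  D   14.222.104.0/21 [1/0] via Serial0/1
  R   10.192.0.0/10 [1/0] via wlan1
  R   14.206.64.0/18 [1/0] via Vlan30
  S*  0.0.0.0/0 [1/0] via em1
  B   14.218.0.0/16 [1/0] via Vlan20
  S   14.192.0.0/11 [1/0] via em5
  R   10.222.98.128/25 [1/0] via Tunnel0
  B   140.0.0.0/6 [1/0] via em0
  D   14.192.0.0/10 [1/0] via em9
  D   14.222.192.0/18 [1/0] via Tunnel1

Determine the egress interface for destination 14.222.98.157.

wlan0

Routes whose prefix contains 14.222.98.157:
  0.0.0.0/0 (default, matches everything) -> em1
  14.192.0.0/10 (14.192.0.0 - 14.255.255.255) -> em9
  14.192.0.0/11 (14.192.0.0 - 14.223.255.255) -> em5
  14.216.0.0/13 (14.216.0.0 - 14.223.255.255) -> wlan0
More-specific entries that do NOT match:
  14.222.96.128/26 (14.222.96.128 - 14.222.96.191) does not contain 14.222.98.157
  14.222.98.0/25 (14.222.98.0 - 14.222.98.127) does not contain 14.222.98.157
  10.222.98.128/25 (10.222.98.128 - 10.222.98.255) does not contain 14.222.98.157
  14.222.104.0/21 (14.222.104.0 - 14.222.111.255) does not contain 14.222.98.157
  14.222.64.0/19 (14.222.64.0 - 14.222.95.255) does not contain 14.222.98.157
  14.206.64.0/18 (14.206.64.0 - 14.206.127.255) does not contain 14.222.98.157
  14.222.192.0/18 (14.222.192.0 - 14.222.255.255) does not contain 14.222.98.157
  14.218.0.0/16 (14.218.0.0 - 14.218.255.255) does not contain 14.222.98.157
Longest matching prefix is /13 -> interface wlan0.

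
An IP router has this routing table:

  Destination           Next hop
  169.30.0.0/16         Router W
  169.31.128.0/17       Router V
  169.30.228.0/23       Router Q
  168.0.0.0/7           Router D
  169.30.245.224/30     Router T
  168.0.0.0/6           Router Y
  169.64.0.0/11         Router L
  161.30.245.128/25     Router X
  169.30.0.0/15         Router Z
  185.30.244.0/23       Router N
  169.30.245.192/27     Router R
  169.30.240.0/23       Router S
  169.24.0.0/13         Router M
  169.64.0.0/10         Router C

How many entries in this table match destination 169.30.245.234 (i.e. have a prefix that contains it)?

5

Prefixes containing 169.30.245.234:
  168.0.0.0/6 (168.0.0.0 - 171.255.255.255)
  168.0.0.0/7 (168.0.0.0 - 169.255.255.255)
  169.24.0.0/13 (169.24.0.0 - 169.31.255.255)
  169.30.0.0/15 (169.30.0.0 - 169.31.255.255)
  169.30.0.0/16 (169.30.0.0 - 169.30.255.255)
Total matching entries: 5.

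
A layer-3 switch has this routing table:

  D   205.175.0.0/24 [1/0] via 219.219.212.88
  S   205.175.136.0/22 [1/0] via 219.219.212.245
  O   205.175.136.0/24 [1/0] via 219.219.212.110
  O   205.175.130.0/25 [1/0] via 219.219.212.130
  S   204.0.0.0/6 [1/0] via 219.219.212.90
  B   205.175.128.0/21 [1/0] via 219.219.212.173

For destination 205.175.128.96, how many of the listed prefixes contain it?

2

Prefixes containing 205.175.128.96:
  204.0.0.0/6 (204.0.0.0 - 207.255.255.255)
  205.175.128.0/21 (205.175.128.0 - 205.175.135.255)
Total matching entries: 2.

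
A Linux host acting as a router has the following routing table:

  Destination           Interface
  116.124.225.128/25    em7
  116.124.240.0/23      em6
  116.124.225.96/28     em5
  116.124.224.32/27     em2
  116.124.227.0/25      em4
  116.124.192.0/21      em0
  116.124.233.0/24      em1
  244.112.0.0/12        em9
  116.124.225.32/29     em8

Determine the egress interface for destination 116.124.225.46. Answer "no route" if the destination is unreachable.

No entry's prefix contains 116.124.225.46; there is no default route.

no route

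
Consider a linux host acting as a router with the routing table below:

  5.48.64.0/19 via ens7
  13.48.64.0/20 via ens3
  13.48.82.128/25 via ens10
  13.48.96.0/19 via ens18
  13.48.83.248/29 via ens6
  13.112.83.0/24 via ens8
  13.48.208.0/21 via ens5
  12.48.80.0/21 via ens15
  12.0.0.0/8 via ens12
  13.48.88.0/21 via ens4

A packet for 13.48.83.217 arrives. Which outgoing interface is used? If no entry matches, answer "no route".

no route

No entry's prefix contains 13.48.83.217; there is no default route.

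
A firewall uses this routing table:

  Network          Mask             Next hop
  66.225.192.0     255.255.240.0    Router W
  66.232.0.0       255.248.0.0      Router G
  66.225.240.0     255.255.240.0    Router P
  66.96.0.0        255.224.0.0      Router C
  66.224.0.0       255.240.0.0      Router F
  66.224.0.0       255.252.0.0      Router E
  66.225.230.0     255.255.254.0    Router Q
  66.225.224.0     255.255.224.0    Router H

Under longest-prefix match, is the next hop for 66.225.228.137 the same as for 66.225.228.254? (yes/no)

yes

66.225.228.137: longest match 66.225.224.0/19 -> Router H
66.225.228.254: longest match 66.225.224.0/19 -> Router H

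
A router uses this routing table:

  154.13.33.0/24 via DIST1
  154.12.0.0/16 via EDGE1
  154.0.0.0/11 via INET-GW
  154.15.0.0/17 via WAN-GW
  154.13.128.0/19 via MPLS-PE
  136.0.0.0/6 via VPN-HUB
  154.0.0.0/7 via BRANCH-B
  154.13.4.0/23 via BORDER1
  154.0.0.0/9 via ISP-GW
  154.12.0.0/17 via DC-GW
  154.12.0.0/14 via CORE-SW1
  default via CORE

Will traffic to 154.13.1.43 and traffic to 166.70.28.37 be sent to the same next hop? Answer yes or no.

no

154.13.1.43: longest match 154.12.0.0/14 -> CORE-SW1
166.70.28.37: longest match 0.0.0.0/0 -> CORE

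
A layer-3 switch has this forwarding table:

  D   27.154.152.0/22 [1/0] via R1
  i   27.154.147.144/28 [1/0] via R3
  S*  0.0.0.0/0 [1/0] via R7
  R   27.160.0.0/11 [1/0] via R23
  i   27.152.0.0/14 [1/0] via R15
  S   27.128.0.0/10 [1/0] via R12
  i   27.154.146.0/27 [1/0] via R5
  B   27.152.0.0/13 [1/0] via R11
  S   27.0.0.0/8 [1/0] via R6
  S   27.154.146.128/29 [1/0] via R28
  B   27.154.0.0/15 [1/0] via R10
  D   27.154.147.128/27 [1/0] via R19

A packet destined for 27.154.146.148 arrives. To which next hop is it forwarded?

Routes whose prefix contains 27.154.146.148:
  0.0.0.0/0 (default, matches everything) -> R7
  27.0.0.0/8 (27.0.0.0 - 27.255.255.255) -> R6
  27.128.0.0/10 (27.128.0.0 - 27.191.255.255) -> R12
  27.152.0.0/13 (27.152.0.0 - 27.159.255.255) -> R11
  27.152.0.0/14 (27.152.0.0 - 27.155.255.255) -> R15
  27.154.0.0/15 (27.154.0.0 - 27.155.255.255) -> R10
More-specific entries that do NOT match:
  27.154.146.128/29 (27.154.146.128 - 27.154.146.135) does not contain 27.154.146.148
  27.154.147.144/28 (27.154.147.144 - 27.154.147.159) does not contain 27.154.146.148
  27.154.146.0/27 (27.154.146.0 - 27.154.146.31) does not contain 27.154.146.148
  27.154.147.128/27 (27.154.147.128 - 27.154.147.159) does not contain 27.154.146.148
  27.154.152.0/22 (27.154.152.0 - 27.154.155.255) does not contain 27.154.146.148
Longest matching prefix is /15 -> next hop R10.

R10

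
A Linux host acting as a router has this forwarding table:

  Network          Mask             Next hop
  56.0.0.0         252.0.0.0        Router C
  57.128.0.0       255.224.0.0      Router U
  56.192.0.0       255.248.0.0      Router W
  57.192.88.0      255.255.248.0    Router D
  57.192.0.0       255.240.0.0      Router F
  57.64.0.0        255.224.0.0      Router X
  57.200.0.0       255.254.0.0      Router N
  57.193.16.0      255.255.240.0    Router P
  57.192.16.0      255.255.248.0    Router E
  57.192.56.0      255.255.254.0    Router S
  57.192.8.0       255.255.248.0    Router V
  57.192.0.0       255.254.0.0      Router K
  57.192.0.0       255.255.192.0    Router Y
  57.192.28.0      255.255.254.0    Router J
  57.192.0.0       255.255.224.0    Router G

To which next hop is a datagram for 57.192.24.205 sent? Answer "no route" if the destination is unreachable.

Router G

Routes whose prefix contains 57.192.24.205:
  56.0.0.0/6 (56.0.0.0 - 59.255.255.255) -> Router C
  57.192.0.0/12 (57.192.0.0 - 57.207.255.255) -> Router F
  57.192.0.0/15 (57.192.0.0 - 57.193.255.255) -> Router K
  57.192.0.0/18 (57.192.0.0 - 57.192.63.255) -> Router Y
  57.192.0.0/19 (57.192.0.0 - 57.192.31.255) -> Router G
More-specific entries that do NOT match:
  57.192.56.0/23 (57.192.56.0 - 57.192.57.255) does not contain 57.192.24.205
  57.192.28.0/23 (57.192.28.0 - 57.192.29.255) does not contain 57.192.24.205
  57.192.88.0/21 (57.192.88.0 - 57.192.95.255) does not contain 57.192.24.205
  57.192.16.0/21 (57.192.16.0 - 57.192.23.255) does not contain 57.192.24.205
  57.192.8.0/21 (57.192.8.0 - 57.192.15.255) does not contain 57.192.24.205
  57.193.16.0/20 (57.193.16.0 - 57.193.31.255) does not contain 57.192.24.205
Longest matching prefix is /19 -> next hop Router G.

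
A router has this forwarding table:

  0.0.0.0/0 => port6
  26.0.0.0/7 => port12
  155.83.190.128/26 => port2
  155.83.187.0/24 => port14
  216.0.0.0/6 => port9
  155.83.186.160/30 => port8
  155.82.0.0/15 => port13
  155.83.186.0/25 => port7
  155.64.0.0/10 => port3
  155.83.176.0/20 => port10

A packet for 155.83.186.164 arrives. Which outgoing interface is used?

port10

Routes whose prefix contains 155.83.186.164:
  0.0.0.0/0 (default, matches everything) -> port6
  155.64.0.0/10 (155.64.0.0 - 155.127.255.255) -> port3
  155.82.0.0/15 (155.82.0.0 - 155.83.255.255) -> port13
  155.83.176.0/20 (155.83.176.0 - 155.83.191.255) -> port10
More-specific entries that do NOT match:
  155.83.186.160/30 (155.83.186.160 - 155.83.186.163) does not contain 155.83.186.164
  155.83.190.128/26 (155.83.190.128 - 155.83.190.191) does not contain 155.83.186.164
  155.83.186.0/25 (155.83.186.0 - 155.83.186.127) does not contain 155.83.186.164
  155.83.187.0/24 (155.83.187.0 - 155.83.187.255) does not contain 155.83.186.164
Longest matching prefix is /20 -> interface port10.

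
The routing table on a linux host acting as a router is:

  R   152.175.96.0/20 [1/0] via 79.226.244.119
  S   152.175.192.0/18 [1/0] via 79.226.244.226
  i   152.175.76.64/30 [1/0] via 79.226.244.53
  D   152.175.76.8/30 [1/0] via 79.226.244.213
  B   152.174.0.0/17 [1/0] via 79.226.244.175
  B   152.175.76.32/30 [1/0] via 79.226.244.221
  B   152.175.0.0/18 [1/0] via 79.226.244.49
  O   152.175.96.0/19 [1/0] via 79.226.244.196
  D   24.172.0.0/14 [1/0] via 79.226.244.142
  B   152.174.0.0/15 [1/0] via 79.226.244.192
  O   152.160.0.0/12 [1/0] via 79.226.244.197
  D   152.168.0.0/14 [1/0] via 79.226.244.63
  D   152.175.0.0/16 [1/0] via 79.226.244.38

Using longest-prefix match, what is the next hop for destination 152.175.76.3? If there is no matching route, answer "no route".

Routes whose prefix contains 152.175.76.3:
  152.160.0.0/12 (152.160.0.0 - 152.175.255.255) -> 79.226.244.197
  152.174.0.0/15 (152.174.0.0 - 152.175.255.255) -> 79.226.244.192
  152.175.0.0/16 (152.175.0.0 - 152.175.255.255) -> 79.226.244.38
More-specific entries that do NOT match:
  152.175.76.64/30 (152.175.76.64 - 152.175.76.67) does not contain 152.175.76.3
  152.175.76.8/30 (152.175.76.8 - 152.175.76.11) does not contain 152.175.76.3
  152.175.76.32/30 (152.175.76.32 - 152.175.76.35) does not contain 152.175.76.3
  152.175.96.0/20 (152.175.96.0 - 152.175.111.255) does not contain 152.175.76.3
  152.175.96.0/19 (152.175.96.0 - 152.175.127.255) does not contain 152.175.76.3
  152.175.192.0/18 (152.175.192.0 - 152.175.255.255) does not contain 152.175.76.3
  152.175.0.0/18 (152.175.0.0 - 152.175.63.255) does not contain 152.175.76.3
  152.174.0.0/17 (152.174.0.0 - 152.174.127.255) does not contain 152.175.76.3
Longest matching prefix is /16 -> next hop 79.226.244.38.

79.226.244.38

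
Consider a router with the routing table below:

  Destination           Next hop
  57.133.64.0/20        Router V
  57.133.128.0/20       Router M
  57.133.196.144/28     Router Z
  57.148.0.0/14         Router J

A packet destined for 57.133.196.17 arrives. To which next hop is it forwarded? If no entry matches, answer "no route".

No entry's prefix contains 57.133.196.17; there is no default route.

no route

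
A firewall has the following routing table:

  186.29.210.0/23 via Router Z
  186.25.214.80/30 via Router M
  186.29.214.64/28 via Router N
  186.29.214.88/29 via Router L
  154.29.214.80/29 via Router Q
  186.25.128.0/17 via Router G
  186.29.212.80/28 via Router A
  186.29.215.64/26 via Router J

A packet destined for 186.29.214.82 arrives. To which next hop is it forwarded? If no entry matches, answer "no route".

no route

No entry's prefix contains 186.29.214.82; there is no default route.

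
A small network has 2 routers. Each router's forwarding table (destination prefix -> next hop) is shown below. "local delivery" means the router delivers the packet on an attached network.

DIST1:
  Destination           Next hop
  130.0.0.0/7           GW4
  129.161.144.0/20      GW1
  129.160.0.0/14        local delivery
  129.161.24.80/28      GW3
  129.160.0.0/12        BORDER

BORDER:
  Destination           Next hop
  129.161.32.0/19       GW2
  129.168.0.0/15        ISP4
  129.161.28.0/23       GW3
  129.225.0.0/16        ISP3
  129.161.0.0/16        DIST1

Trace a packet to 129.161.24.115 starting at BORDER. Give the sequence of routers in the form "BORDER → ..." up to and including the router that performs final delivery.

BORDER → DIST1

At BORDER: longest match for 129.161.24.115 is 129.161.0.0/16 -> DIST1
At DIST1: longest match for 129.161.24.115 is 129.160.0.0/14 -> local delivery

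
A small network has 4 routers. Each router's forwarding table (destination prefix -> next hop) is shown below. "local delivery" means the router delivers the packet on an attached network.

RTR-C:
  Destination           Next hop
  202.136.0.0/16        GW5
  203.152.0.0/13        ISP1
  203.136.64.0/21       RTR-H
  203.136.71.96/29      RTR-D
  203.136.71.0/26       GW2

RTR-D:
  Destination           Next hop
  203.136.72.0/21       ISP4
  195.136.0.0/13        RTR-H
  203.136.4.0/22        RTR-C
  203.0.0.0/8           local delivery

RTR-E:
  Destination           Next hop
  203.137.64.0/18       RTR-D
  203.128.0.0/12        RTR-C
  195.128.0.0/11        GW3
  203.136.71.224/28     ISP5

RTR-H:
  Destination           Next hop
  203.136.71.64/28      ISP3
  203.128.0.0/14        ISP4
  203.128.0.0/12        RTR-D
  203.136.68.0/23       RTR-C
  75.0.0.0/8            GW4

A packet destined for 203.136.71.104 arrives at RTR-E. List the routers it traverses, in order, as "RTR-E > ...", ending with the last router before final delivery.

At RTR-E: longest match for 203.136.71.104 is 203.128.0.0/12 -> RTR-C
At RTR-C: longest match for 203.136.71.104 is 203.136.64.0/21 -> RTR-H
At RTR-H: longest match for 203.136.71.104 is 203.128.0.0/12 -> RTR-D
At RTR-D: longest match for 203.136.71.104 is 203.0.0.0/8 -> local delivery

RTR-E > RTR-C > RTR-H > RTR-D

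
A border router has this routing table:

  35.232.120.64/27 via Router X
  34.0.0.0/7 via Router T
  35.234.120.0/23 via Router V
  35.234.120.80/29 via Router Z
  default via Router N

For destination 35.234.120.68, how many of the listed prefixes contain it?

Prefixes containing 35.234.120.68:
  0.0.0.0/0 (default, matches everything)
  34.0.0.0/7 (34.0.0.0 - 35.255.255.255)
  35.234.120.0/23 (35.234.120.0 - 35.234.121.255)
Total matching entries: 3.

3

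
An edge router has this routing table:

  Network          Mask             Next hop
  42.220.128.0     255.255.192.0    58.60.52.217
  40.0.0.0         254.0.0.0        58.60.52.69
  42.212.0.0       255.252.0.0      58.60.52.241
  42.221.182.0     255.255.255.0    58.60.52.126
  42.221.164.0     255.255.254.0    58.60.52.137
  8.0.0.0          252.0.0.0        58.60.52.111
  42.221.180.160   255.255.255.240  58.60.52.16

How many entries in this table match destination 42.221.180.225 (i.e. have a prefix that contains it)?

No listed prefix contains 42.221.180.225.
Total matching entries: 0.

0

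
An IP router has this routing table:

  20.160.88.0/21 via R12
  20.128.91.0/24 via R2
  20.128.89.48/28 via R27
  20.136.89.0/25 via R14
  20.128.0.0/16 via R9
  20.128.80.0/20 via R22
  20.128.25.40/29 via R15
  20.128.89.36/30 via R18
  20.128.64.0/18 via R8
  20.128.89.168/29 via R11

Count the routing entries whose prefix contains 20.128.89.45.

Prefixes containing 20.128.89.45:
  20.128.0.0/16 (20.128.0.0 - 20.128.255.255)
  20.128.64.0/18 (20.128.64.0 - 20.128.127.255)
  20.128.80.0/20 (20.128.80.0 - 20.128.95.255)
Total matching entries: 3.

3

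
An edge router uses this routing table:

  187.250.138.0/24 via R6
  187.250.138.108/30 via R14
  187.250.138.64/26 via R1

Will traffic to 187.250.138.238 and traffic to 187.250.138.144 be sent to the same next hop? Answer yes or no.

yes

187.250.138.238: longest match 187.250.138.0/24 -> R6
187.250.138.144: longest match 187.250.138.0/24 -> R6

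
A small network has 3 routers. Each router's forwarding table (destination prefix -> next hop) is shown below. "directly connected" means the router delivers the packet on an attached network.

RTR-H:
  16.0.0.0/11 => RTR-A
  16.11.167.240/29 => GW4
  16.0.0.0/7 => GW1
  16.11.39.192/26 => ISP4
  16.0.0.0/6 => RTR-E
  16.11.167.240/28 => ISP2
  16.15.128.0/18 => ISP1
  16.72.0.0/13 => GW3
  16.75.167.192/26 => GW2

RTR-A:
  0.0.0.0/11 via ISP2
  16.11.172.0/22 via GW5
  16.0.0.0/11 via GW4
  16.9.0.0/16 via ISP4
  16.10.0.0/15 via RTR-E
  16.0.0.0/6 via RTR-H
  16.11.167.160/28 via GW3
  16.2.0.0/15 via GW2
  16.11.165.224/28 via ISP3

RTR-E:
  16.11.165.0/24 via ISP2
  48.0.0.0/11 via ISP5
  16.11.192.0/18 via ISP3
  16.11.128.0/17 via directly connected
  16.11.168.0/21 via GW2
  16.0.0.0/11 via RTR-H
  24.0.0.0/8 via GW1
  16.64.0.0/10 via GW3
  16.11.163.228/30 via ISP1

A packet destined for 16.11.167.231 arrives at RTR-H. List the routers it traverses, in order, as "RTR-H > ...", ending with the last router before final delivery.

RTR-H > RTR-A > RTR-E

At RTR-H: longest match for 16.11.167.231 is 16.0.0.0/11 -> RTR-A
At RTR-A: longest match for 16.11.167.231 is 16.10.0.0/15 -> RTR-E
At RTR-E: longest match for 16.11.167.231 is 16.11.128.0/17 -> directly connected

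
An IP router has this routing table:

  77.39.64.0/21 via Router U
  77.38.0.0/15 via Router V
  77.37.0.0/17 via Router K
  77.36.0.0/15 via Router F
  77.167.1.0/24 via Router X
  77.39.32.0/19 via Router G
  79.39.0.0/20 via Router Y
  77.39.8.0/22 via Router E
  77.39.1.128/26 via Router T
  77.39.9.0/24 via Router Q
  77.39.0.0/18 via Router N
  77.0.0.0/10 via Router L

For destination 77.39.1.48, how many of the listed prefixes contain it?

3

Prefixes containing 77.39.1.48:
  77.0.0.0/10 (77.0.0.0 - 77.63.255.255)
  77.38.0.0/15 (77.38.0.0 - 77.39.255.255)
  77.39.0.0/18 (77.39.0.0 - 77.39.63.255)
Total matching entries: 3.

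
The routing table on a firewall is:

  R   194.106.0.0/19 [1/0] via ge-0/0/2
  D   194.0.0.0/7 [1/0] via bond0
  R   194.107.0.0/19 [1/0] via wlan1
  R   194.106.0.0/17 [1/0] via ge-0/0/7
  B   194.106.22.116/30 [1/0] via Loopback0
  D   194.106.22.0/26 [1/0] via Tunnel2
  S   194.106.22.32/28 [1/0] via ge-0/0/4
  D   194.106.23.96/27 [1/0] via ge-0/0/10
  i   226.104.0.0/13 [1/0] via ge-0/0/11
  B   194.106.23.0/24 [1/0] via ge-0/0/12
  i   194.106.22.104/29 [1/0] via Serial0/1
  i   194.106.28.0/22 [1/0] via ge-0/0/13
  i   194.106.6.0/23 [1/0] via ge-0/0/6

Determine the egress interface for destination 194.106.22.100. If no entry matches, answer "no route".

Routes whose prefix contains 194.106.22.100:
  194.0.0.0/7 (194.0.0.0 - 195.255.255.255) -> bond0
  194.106.0.0/17 (194.106.0.0 - 194.106.127.255) -> ge-0/0/7
  194.106.0.0/19 (194.106.0.0 - 194.106.31.255) -> ge-0/0/2
More-specific entries that do NOT match:
  194.106.22.116/30 (194.106.22.116 - 194.106.22.119) does not contain 194.106.22.100
  194.106.22.104/29 (194.106.22.104 - 194.106.22.111) does not contain 194.106.22.100
  194.106.22.32/28 (194.106.22.32 - 194.106.22.47) does not contain 194.106.22.100
  194.106.23.96/27 (194.106.23.96 - 194.106.23.127) does not contain 194.106.22.100
  194.106.22.0/26 (194.106.22.0 - 194.106.22.63) does not contain 194.106.22.100
  194.106.23.0/24 (194.106.23.0 - 194.106.23.255) does not contain 194.106.22.100
  194.106.6.0/23 (194.106.6.0 - 194.106.7.255) does not contain 194.106.22.100
  194.106.28.0/22 (194.106.28.0 - 194.106.31.255) does not contain 194.106.22.100
Longest matching prefix is /19 -> interface ge-0/0/2.

ge-0/0/2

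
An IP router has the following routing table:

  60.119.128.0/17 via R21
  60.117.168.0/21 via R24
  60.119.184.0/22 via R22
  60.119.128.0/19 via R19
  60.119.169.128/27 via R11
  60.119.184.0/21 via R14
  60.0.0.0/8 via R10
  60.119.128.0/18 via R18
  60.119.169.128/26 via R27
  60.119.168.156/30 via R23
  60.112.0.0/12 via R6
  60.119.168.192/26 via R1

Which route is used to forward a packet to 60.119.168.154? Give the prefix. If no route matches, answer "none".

Entries matching 60.119.168.154:
  60.0.0.0/8 (60.0.0.0 - 60.255.255.255)
  60.112.0.0/12 (60.112.0.0 - 60.127.255.255)
  60.119.128.0/17 (60.119.128.0 - 60.119.255.255)
  60.119.128.0/18 (60.119.128.0 - 60.119.191.255)
Most specific is 60.119.128.0/18.

60.119.128.0/18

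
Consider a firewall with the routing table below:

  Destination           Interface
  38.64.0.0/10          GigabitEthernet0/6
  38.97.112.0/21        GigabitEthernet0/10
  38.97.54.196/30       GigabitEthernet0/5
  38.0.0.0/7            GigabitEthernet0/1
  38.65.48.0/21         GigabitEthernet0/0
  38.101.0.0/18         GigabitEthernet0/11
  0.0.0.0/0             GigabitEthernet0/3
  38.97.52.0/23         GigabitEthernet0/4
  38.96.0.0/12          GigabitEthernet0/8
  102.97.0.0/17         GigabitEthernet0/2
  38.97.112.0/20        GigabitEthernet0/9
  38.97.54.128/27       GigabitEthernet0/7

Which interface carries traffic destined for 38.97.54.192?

Routes whose prefix contains 38.97.54.192:
  0.0.0.0/0 (default, matches everything) -> GigabitEthernet0/3
  38.0.0.0/7 (38.0.0.0 - 39.255.255.255) -> GigabitEthernet0/1
  38.64.0.0/10 (38.64.0.0 - 38.127.255.255) -> GigabitEthernet0/6
  38.96.0.0/12 (38.96.0.0 - 38.111.255.255) -> GigabitEthernet0/8
More-specific entries that do NOT match:
  38.97.54.196/30 (38.97.54.196 - 38.97.54.199) does not contain 38.97.54.192
  38.97.54.128/27 (38.97.54.128 - 38.97.54.159) does not contain 38.97.54.192
  38.97.52.0/23 (38.97.52.0 - 38.97.53.255) does not contain 38.97.54.192
  38.97.112.0/21 (38.97.112.0 - 38.97.119.255) does not contain 38.97.54.192
  38.65.48.0/21 (38.65.48.0 - 38.65.55.255) does not contain 38.97.54.192
  38.97.112.0/20 (38.97.112.0 - 38.97.127.255) does not contain 38.97.54.192
  38.101.0.0/18 (38.101.0.0 - 38.101.63.255) does not contain 38.97.54.192
  102.97.0.0/17 (102.97.0.0 - 102.97.127.255) does not contain 38.97.54.192
Longest matching prefix is /12 -> interface GigabitEthernet0/8.

GigabitEthernet0/8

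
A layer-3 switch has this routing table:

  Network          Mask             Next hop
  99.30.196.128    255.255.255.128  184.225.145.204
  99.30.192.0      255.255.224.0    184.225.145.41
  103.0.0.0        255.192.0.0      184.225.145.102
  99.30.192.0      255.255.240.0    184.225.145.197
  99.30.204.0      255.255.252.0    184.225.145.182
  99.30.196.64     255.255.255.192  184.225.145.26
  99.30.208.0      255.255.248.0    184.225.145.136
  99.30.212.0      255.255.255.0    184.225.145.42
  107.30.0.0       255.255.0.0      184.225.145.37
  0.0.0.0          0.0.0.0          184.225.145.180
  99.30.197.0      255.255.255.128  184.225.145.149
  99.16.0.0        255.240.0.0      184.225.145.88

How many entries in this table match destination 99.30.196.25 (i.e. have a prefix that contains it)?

4

Prefixes containing 99.30.196.25:
  0.0.0.0/0 (default, matches everything)
  99.16.0.0/12 (99.16.0.0 - 99.31.255.255)
  99.30.192.0/19 (99.30.192.0 - 99.30.223.255)
  99.30.192.0/20 (99.30.192.0 - 99.30.207.255)
Total matching entries: 4.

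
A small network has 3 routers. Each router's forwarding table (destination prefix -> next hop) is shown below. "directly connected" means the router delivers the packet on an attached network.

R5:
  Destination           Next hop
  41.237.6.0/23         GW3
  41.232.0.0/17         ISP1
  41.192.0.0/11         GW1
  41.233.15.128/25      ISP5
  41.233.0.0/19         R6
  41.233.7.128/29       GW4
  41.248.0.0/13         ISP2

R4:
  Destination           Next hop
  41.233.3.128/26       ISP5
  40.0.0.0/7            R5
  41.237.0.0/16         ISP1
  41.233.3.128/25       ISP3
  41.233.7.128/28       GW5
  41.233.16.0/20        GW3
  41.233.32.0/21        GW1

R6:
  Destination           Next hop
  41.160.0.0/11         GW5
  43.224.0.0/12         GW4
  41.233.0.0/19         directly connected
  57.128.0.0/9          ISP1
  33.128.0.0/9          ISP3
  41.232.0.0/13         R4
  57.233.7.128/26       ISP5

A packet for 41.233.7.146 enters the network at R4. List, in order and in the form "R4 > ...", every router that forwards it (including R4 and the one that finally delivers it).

At R4: longest match for 41.233.7.146 is 40.0.0.0/7 -> R5
At R5: longest match for 41.233.7.146 is 41.233.0.0/19 -> R6
At R6: longest match for 41.233.7.146 is 41.233.0.0/19 -> directly connected

R4 > R5 > R6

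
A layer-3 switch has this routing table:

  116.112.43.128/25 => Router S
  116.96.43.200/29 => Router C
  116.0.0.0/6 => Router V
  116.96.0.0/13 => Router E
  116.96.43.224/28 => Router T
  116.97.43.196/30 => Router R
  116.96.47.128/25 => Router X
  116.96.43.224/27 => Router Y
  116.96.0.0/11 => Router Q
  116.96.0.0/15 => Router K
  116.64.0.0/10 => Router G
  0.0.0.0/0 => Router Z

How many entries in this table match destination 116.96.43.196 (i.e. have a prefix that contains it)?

6

Prefixes containing 116.96.43.196:
  0.0.0.0/0 (default, matches everything)
  116.0.0.0/6 (116.0.0.0 - 119.255.255.255)
  116.64.0.0/10 (116.64.0.0 - 116.127.255.255)
  116.96.0.0/11 (116.96.0.0 - 116.127.255.255)
  116.96.0.0/13 (116.96.0.0 - 116.103.255.255)
  116.96.0.0/15 (116.96.0.0 - 116.97.255.255)
Total matching entries: 6.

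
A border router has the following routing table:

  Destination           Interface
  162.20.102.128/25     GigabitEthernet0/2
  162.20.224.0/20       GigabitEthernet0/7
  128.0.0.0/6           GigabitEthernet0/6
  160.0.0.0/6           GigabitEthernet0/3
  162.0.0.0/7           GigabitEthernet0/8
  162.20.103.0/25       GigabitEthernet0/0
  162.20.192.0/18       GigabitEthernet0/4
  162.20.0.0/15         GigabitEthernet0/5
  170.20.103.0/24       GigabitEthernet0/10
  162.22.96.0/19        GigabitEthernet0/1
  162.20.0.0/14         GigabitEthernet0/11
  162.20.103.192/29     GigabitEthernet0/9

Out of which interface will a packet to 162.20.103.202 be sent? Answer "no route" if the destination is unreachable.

GigabitEthernet0/5

Routes whose prefix contains 162.20.103.202:
  160.0.0.0/6 (160.0.0.0 - 163.255.255.255) -> GigabitEthernet0/3
  162.0.0.0/7 (162.0.0.0 - 163.255.255.255) -> GigabitEthernet0/8
  162.20.0.0/14 (162.20.0.0 - 162.23.255.255) -> GigabitEthernet0/11
  162.20.0.0/15 (162.20.0.0 - 162.21.255.255) -> GigabitEthernet0/5
More-specific entries that do NOT match:
  162.20.103.192/29 (162.20.103.192 - 162.20.103.199) does not contain 162.20.103.202
  162.20.102.128/25 (162.20.102.128 - 162.20.102.255) does not contain 162.20.103.202
  162.20.103.0/25 (162.20.103.0 - 162.20.103.127) does not contain 162.20.103.202
  170.20.103.0/24 (170.20.103.0 - 170.20.103.255) does not contain 162.20.103.202
  162.20.224.0/20 (162.20.224.0 - 162.20.239.255) does not contain 162.20.103.202
  162.22.96.0/19 (162.22.96.0 - 162.22.127.255) does not contain 162.20.103.202
  162.20.192.0/18 (162.20.192.0 - 162.20.255.255) does not contain 162.20.103.202
Longest matching prefix is /15 -> interface GigabitEthernet0/5.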